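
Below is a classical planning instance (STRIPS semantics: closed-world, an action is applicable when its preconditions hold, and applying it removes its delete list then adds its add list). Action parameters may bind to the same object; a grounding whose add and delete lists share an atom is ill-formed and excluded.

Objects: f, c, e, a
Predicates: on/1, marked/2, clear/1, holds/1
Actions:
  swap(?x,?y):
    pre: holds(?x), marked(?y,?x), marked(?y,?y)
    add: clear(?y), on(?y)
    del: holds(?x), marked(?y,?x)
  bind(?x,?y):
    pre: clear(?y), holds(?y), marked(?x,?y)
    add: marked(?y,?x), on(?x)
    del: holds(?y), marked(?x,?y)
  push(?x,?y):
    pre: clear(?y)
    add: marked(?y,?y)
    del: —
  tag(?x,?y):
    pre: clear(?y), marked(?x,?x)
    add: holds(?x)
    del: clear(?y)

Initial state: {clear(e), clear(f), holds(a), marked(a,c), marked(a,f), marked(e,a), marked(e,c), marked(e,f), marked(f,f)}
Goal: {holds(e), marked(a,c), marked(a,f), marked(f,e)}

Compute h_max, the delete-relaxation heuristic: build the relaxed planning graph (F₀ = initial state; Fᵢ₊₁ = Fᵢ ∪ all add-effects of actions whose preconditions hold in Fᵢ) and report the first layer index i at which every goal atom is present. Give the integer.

2

F0 = init (9 atoms)
F1 = F0 ∪ {holds(f), marked(e,e)}  (11 atoms)
F2 = F1 ∪ {holds(e), marked(f,a), marked(f,e), on(a), on(e), on(f)}  (17 atoms)
goal ⊆ F2  ⇒  h_max = 2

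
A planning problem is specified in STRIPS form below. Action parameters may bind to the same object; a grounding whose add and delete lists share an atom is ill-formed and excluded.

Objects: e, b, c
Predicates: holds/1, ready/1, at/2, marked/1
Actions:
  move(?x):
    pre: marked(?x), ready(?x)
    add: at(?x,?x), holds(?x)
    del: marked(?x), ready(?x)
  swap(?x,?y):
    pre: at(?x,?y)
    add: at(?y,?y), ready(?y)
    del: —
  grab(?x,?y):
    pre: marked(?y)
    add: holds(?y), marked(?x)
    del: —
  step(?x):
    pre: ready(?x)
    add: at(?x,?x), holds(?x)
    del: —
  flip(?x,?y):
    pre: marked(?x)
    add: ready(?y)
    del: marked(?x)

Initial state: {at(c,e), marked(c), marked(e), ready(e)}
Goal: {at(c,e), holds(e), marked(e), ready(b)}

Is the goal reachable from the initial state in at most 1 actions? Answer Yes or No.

No

1. grab(e,e)  →  {at(c,e), holds(e), marked(c), marked(e), ready(e)}
2. flip(c,b)  →  {at(c,e), holds(e), marked(e), ready(b), ready(e)}
optimal plan length = 2; 2 > 1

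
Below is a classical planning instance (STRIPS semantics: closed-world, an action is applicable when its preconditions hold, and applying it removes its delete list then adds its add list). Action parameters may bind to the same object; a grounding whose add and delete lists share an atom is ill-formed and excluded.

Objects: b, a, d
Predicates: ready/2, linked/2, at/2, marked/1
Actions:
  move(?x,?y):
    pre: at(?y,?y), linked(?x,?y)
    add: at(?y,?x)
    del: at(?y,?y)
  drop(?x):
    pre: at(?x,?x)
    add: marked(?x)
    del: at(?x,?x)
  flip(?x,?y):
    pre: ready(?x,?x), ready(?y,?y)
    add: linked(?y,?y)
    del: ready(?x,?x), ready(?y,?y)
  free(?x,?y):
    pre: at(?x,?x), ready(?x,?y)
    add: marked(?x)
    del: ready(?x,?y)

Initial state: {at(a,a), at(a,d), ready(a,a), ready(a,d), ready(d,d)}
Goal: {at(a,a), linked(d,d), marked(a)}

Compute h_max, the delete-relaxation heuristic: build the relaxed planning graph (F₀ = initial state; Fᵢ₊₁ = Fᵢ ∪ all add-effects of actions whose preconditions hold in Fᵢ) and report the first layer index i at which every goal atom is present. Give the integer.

F0 = init (5 atoms)
F1 = F0 ∪ {linked(a,a), linked(d,d), marked(a)}  (8 atoms)
goal ⊆ F1  ⇒  h_max = 1

1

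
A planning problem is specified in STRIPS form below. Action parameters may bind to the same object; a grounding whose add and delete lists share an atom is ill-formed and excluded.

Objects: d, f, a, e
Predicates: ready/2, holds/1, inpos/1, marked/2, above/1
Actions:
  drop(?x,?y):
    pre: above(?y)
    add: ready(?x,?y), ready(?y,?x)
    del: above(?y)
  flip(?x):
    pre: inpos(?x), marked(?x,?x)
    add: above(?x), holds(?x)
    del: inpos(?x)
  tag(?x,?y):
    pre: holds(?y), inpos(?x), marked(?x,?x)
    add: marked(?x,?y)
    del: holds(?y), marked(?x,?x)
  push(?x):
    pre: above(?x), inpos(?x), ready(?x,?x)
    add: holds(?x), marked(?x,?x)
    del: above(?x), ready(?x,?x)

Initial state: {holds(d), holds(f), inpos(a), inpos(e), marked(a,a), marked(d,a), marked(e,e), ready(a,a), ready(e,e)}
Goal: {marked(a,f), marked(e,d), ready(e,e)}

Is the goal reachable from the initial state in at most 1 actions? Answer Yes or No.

1. tag(a,f)  →  {holds(d), inpos(a), inpos(e), marked(a,f), marked(d,a), marked(e,e), ready(a,a), ready(e,e)}
2. tag(e,d)  →  {inpos(a), inpos(e), marked(a,f), marked(d,a), marked(e,d), ready(a,a), ready(e,e)}
optimal plan length = 2; 2 > 1

No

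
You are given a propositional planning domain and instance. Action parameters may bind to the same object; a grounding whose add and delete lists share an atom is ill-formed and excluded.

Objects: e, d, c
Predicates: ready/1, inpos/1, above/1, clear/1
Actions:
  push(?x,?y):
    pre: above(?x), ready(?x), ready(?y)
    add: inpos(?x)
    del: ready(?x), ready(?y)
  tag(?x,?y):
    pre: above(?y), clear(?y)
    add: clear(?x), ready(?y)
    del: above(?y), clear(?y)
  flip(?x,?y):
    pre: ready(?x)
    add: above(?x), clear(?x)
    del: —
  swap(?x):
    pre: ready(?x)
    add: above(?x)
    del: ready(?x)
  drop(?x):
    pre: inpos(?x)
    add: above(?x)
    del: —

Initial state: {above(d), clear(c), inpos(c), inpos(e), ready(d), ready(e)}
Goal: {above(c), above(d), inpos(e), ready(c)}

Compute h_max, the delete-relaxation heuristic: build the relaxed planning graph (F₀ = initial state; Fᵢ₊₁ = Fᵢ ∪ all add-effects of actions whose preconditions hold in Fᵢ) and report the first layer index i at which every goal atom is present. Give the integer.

2

F0 = init (6 atoms)
F1 = F0 ∪ {above(c), above(e), clear(d), clear(e), inpos(d)}  (11 atoms)
F2 = F1 ∪ {ready(c)}  (12 atoms)
goal ⊆ F2  ⇒  h_max = 2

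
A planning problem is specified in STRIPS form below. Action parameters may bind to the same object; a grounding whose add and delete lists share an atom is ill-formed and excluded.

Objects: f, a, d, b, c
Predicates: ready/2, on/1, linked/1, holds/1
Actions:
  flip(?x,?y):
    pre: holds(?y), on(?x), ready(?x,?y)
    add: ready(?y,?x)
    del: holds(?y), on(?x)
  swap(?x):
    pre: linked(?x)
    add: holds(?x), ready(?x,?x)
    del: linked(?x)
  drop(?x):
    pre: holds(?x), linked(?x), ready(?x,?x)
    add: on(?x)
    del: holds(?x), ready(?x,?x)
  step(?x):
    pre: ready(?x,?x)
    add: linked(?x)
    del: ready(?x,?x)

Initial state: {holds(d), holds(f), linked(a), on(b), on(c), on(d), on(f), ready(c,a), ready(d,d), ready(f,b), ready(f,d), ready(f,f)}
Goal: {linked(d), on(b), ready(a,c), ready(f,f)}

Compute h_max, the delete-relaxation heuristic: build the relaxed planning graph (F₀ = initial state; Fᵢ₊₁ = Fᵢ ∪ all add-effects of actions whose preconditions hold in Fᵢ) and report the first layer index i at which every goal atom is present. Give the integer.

F0 = init (12 atoms)
F1 = F0 ∪ {holds(a), linked(d), linked(f), ready(a,a), ready(d,f)}  (17 atoms)
F2 = F1 ∪ {on(a), ready(a,c)}  (19 atoms)
goal ⊆ F2  ⇒  h_max = 2

2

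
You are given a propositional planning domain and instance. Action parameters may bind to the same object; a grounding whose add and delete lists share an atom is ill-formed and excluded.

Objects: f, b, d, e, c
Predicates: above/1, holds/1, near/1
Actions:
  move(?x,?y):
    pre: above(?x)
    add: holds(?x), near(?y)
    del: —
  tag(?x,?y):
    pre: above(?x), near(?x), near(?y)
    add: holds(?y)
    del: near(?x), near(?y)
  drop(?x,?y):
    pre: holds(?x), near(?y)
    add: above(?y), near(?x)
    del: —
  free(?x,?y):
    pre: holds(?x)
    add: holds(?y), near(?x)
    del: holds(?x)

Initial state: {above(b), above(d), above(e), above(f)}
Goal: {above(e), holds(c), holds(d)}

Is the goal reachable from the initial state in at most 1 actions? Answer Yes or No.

1. move(f,f)  →  {above(b), above(d), above(e), above(f), holds(f), near(f)}
2. move(d,f)  →  {above(b), above(d), above(e), above(f), holds(d), holds(f), near(f)}
3. free(f,c)  →  {above(b), above(d), above(e), above(f), holds(c), holds(d), near(f)}
optimal plan length = 3; 3 > 1

No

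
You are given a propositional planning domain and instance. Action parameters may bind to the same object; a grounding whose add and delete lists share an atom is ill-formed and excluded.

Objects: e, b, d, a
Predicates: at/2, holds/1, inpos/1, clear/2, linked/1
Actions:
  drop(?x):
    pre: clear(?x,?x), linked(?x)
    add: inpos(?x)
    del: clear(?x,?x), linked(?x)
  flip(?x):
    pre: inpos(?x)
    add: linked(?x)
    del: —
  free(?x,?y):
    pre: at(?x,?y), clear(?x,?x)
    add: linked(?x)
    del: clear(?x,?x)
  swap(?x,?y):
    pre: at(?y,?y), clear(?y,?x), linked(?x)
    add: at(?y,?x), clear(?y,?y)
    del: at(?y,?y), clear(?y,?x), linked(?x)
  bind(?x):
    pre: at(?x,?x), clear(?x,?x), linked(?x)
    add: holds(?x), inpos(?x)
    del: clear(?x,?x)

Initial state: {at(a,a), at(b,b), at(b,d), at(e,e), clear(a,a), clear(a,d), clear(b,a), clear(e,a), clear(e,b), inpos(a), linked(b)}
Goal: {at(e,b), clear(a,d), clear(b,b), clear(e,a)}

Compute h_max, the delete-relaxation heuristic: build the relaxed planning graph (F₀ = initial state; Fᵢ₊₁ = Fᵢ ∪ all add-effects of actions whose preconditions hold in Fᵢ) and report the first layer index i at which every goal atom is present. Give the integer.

2

F0 = init (11 atoms)
F1 = F0 ∪ {at(e,b), clear(e,e), linked(a)}  (14 atoms)
F2 = F1 ∪ {at(b,a), at(e,a), clear(b,b), holds(a), linked(e)}  (19 atoms)
goal ⊆ F2  ⇒  h_max = 2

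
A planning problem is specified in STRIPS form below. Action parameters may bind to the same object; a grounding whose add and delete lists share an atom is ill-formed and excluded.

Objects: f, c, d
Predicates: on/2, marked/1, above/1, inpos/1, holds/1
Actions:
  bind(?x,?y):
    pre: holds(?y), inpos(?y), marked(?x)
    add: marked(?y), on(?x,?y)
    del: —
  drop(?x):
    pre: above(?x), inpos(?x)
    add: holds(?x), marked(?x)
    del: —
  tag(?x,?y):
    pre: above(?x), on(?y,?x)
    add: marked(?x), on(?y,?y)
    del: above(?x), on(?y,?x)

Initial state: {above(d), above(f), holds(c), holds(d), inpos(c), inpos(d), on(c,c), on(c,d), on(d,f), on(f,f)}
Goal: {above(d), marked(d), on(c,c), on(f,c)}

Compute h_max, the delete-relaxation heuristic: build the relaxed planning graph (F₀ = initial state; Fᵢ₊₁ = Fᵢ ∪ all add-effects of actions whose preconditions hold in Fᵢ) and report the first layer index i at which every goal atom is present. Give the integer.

2

F0 = init (10 atoms)
F1 = F0 ∪ {marked(d), marked(f), on(d,d)}  (13 atoms)
F2 = F1 ∪ {marked(c), on(d,c), on(f,c), on(f,d)}  (17 atoms)
goal ⊆ F2  ⇒  h_max = 2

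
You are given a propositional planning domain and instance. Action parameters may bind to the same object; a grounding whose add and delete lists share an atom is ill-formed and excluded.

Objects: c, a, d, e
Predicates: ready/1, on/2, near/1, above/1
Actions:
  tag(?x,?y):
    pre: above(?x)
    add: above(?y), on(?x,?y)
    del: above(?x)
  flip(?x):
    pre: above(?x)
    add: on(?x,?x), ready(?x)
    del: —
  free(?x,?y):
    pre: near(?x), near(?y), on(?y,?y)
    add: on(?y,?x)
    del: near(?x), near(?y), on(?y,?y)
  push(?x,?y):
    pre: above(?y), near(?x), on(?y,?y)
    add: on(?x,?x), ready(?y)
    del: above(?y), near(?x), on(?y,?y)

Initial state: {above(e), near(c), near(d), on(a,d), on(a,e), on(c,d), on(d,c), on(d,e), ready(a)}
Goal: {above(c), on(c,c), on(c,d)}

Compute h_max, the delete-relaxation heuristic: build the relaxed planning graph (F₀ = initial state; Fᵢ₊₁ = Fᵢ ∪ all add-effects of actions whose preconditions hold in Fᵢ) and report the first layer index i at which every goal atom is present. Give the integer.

2

F0 = init (9 atoms)
F1 = F0 ∪ {above(a), above(c), above(d), on(e,a), on(e,c), on(e,d), on(e,e), ready(e)}  (17 atoms)
F2 = F1 ∪ {on(a,a), on(a,c), on(c,a), on(c,c), on(c,e), on(d,a), on(d,d), ready(c), ready(d)}  (26 atoms)
goal ⊆ F2  ⇒  h_max = 2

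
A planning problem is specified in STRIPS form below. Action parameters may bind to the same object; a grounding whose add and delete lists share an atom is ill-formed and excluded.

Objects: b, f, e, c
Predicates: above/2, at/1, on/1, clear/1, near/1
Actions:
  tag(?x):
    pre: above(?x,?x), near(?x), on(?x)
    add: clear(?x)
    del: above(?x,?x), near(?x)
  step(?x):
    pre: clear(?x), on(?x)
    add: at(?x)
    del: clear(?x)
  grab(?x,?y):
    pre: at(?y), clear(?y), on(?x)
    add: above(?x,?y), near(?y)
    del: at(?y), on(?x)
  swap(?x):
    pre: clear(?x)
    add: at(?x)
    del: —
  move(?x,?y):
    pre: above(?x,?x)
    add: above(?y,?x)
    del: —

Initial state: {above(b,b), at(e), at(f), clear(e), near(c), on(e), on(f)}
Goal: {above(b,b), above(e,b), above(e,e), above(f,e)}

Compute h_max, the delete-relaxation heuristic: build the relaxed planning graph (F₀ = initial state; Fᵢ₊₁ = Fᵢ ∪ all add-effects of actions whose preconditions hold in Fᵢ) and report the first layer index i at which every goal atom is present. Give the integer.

F0 = init (7 atoms)
F1 = F0 ∪ {above(c,b), above(e,b), above(e,e), above(f,b), above(f,e), near(e)}  (13 atoms)
goal ⊆ F1  ⇒  h_max = 1

1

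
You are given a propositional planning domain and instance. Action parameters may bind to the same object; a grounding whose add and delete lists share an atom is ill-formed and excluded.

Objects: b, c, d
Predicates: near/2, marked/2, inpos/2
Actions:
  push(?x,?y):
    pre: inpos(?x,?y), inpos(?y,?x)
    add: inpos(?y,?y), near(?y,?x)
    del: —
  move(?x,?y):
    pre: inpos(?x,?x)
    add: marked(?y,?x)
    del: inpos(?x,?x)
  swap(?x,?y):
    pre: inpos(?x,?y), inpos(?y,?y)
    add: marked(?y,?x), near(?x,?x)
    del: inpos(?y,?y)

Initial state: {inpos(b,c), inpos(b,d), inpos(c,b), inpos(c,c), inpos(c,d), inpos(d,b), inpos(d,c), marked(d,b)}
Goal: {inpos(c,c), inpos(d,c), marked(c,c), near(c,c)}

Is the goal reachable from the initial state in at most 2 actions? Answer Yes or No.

1. swap(c,c)  →  {inpos(b,c), inpos(b,d), inpos(c,b), inpos(c,d), inpos(d,b), inpos(d,c), marked(c,c), marked(d,b), near(c,c)}
2. push(b,c)  →  {inpos(b,c), inpos(b,d), inpos(c,b), inpos(c,c), inpos(c,d), inpos(d,b), inpos(d,c), marked(c,c), marked(d,b), near(c,b), near(c,c)}
optimal plan length = 2; 2 ≤ 2

Yes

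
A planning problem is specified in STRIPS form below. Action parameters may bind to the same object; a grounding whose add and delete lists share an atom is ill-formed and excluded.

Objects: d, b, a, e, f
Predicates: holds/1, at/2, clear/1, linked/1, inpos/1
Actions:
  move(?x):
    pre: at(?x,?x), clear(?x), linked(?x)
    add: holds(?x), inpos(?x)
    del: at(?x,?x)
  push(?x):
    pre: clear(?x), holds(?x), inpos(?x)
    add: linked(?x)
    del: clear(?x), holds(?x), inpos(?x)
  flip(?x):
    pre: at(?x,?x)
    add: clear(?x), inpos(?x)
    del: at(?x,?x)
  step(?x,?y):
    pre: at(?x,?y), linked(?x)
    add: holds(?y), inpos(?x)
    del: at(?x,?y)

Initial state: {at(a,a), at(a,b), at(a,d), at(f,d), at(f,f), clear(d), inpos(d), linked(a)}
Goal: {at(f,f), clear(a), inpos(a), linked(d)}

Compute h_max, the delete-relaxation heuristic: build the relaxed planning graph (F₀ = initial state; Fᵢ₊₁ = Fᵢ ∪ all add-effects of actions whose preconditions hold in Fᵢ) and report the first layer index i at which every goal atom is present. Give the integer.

F0 = init (8 atoms)
F1 = F0 ∪ {clear(a), clear(f), holds(a), holds(b), holds(d), inpos(a), inpos(f)}  (15 atoms)
F2 = F1 ∪ {linked(d)}  (16 atoms)
goal ⊆ F2  ⇒  h_max = 2

2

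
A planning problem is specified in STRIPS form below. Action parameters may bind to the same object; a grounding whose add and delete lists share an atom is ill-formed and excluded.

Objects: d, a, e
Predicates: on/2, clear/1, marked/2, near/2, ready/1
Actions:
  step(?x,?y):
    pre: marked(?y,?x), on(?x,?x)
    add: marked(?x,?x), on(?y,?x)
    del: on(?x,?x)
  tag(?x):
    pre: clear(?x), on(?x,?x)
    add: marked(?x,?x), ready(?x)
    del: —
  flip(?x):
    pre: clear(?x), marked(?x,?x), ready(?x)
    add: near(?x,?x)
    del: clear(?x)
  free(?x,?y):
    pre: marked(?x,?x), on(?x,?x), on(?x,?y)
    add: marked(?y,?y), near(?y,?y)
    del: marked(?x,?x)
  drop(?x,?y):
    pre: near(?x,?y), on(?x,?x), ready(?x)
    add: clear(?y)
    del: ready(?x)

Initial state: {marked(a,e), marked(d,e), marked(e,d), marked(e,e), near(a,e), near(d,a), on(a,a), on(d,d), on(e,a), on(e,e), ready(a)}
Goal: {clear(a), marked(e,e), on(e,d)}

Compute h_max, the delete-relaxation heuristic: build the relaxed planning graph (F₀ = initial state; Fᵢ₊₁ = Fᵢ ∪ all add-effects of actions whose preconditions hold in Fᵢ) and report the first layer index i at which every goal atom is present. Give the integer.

F0 = init (11 atoms)
F1 = F0 ∪ {clear(e), marked(a,a), marked(d,d), near(a,a), on(a,e), on(d,e), on(e,d)}  (18 atoms)
F2 = F1 ∪ {clear(a), near(d,d), near(e,e), ready(e)}  (22 atoms)
goal ⊆ F2  ⇒  h_max = 2

2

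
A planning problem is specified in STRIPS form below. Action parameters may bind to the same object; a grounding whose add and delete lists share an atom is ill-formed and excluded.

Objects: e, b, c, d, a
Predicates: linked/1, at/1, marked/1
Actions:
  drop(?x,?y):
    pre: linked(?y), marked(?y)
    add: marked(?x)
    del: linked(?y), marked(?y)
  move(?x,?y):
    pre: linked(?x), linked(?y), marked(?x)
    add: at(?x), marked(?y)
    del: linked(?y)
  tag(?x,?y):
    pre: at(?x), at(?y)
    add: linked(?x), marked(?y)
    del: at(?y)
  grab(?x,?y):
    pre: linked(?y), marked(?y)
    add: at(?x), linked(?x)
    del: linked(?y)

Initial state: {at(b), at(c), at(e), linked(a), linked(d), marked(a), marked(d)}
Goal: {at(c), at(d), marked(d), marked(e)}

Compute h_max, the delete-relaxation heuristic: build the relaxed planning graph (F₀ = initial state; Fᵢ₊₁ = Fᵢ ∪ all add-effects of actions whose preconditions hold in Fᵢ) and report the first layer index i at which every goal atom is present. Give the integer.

1

F0 = init (7 atoms)
F1 = F0 ∪ {at(a), at(d), linked(b), linked(c), linked(e), marked(b), marked(c), marked(e)}  (15 atoms)
goal ⊆ F1  ⇒  h_max = 1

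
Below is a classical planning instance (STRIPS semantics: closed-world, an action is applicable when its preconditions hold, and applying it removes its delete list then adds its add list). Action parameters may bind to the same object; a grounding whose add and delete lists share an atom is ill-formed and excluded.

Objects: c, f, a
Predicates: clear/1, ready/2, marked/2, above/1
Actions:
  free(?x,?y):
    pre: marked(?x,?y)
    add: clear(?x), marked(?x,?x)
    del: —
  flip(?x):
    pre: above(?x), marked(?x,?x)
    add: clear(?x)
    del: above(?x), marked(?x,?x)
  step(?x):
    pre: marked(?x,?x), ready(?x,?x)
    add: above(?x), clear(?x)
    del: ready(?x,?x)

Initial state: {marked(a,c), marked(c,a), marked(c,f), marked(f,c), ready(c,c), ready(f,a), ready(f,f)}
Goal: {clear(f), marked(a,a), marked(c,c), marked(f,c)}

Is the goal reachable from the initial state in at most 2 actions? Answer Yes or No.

1. free(c,f)  →  {clear(c), marked(a,c), marked(c,a), marked(c,c), marked(c,f), marked(f,c), ready(c,c), ready(f,a), ready(f,f)}
2. free(f,c)  →  {clear(c), clear(f), marked(a,c), marked(c,a), marked(c,c), marked(c,f), marked(f,c), marked(f,f), ready(c,c), ready(f,a), ready(f,f)}
3. free(a,c)  →  {clear(a), clear(c), clear(f), marked(a,a), marked(a,c), marked(c,a), marked(c,c), marked(c,f), marked(f,c), marked(f,f), ready(c,c), ready(f,a), ready(f,f)}
optimal plan length = 3; 3 > 2

No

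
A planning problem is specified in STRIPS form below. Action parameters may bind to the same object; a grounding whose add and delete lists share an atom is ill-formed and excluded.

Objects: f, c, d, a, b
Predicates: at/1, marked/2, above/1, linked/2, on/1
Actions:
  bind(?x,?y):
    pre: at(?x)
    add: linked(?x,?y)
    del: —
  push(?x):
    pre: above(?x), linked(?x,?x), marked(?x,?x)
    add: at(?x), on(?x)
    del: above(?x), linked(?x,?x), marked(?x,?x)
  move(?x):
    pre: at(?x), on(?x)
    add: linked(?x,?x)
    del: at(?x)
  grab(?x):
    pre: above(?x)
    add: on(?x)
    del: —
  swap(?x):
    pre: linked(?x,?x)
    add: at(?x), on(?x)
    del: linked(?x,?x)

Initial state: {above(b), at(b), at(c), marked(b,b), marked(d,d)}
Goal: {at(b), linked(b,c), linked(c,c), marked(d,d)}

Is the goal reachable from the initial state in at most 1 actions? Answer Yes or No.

1. bind(c,c)  →  {above(b), at(b), at(c), linked(c,c), marked(b,b), marked(d,d)}
2. bind(b,c)  →  {above(b), at(b), at(c), linked(b,c), linked(c,c), marked(b,b), marked(d,d)}
optimal plan length = 2; 2 > 1

No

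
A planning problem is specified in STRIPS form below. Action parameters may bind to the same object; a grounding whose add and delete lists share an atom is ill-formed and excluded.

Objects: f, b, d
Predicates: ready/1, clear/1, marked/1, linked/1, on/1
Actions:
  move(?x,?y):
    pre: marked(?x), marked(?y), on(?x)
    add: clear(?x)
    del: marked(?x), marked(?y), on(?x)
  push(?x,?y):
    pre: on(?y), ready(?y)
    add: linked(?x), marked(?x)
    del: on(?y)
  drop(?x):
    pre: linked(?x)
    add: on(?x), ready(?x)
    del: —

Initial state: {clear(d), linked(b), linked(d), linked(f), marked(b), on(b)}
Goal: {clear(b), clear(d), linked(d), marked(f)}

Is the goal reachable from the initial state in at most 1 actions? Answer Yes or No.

No

1. move(b,b)  →  {clear(b), clear(d), linked(b), linked(d), linked(f)}
2. drop(f)  →  {clear(b), clear(d), linked(b), linked(d), linked(f), on(f), ready(f)}
3. push(f,f)  →  {clear(b), clear(d), linked(b), linked(d), linked(f), marked(f), ready(f)}
optimal plan length = 3; 3 > 1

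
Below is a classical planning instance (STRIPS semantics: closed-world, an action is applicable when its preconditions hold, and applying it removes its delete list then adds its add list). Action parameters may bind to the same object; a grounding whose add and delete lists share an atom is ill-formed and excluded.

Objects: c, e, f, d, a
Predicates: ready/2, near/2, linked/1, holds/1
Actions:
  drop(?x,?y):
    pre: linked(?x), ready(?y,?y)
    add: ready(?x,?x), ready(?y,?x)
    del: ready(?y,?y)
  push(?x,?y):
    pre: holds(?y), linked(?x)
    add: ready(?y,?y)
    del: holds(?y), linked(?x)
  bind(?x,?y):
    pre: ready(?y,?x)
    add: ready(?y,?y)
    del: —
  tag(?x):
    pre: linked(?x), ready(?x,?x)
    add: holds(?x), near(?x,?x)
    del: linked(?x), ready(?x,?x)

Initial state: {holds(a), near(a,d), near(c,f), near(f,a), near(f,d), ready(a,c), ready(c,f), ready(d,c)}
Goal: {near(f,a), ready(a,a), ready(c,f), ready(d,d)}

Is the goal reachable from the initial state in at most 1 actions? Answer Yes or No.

1. bind(c,d)  →  {holds(a), near(a,d), near(c,f), near(f,a), near(f,d), ready(a,c), ready(c,f), ready(d,c), ready(d,d)}
2. bind(c,a)  →  {holds(a), near(a,d), near(c,f), near(f,a), near(f,d), ready(a,a), ready(a,c), ready(c,f), ready(d,c), ready(d,d)}
optimal plan length = 2; 2 > 1

No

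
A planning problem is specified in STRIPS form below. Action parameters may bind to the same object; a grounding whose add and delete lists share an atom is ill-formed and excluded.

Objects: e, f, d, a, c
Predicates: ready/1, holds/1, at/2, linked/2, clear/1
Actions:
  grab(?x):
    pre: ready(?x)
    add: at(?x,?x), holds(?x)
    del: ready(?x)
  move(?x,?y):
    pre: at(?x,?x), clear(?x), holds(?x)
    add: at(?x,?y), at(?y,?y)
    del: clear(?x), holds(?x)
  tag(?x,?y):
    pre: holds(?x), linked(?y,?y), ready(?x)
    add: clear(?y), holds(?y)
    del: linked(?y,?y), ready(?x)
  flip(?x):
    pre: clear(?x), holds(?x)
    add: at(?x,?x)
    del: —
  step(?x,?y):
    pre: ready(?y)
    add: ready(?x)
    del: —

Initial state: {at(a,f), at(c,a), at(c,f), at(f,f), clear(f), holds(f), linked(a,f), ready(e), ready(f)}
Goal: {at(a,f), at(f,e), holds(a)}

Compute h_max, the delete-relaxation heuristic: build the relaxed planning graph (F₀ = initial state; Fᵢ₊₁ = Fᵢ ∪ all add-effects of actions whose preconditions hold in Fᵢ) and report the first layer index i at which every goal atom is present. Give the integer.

2

F0 = init (9 atoms)
F1 = F0 ∪ {at(a,a), at(c,c), at(d,d), at(e,e), at(f,a), at(f,c), at(f,d), at(f,e), holds(e), ready(a), ready(c), ready(d)}  (21 atoms)
F2 = F1 ∪ {holds(a), holds(c), holds(d)}  (24 atoms)
goal ⊆ F2  ⇒  h_max = 2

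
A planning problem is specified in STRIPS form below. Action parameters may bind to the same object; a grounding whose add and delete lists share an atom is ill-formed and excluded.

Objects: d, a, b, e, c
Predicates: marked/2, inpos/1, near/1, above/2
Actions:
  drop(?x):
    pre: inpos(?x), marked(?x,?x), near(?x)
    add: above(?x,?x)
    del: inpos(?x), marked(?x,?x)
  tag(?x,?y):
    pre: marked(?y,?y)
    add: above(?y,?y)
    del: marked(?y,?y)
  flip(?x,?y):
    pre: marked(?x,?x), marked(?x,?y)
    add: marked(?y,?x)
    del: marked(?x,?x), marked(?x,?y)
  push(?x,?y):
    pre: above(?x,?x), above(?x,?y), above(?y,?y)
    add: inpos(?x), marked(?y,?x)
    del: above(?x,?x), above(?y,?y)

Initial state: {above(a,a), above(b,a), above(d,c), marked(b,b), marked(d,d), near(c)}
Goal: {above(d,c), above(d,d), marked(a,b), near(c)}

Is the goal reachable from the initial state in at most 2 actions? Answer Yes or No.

1. tag(d,d)  →  {above(a,a), above(b,a), above(d,c), above(d,d), marked(b,b), near(c)}
2. tag(d,b)  →  {above(a,a), above(b,a), above(b,b), above(d,c), above(d,d), near(c)}
3. push(b,a)  →  {above(b,a), above(d,c), above(d,d), inpos(b), marked(a,b), near(c)}
optimal plan length = 3; 3 > 2

No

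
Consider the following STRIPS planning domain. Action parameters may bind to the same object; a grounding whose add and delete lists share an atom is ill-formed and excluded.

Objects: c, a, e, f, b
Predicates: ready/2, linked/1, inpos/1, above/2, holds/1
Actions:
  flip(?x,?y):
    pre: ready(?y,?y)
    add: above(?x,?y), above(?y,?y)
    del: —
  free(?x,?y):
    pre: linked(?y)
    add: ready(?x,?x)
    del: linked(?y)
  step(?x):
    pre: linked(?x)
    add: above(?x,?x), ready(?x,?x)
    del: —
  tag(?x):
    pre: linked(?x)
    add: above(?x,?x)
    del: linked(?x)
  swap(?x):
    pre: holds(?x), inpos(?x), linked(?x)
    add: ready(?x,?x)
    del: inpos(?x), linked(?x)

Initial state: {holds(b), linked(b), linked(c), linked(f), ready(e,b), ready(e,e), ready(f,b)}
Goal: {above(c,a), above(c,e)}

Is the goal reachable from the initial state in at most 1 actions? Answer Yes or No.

1. flip(c,e)  →  {above(c,e), above(e,e), holds(b), linked(b), linked(c), linked(f), ready(e,b), ready(e,e), ready(f,b)}
2. free(a,c)  →  {above(c,e), above(e,e), holds(b), linked(b), linked(f), ready(a,a), ready(e,b), ready(e,e), ready(f,b)}
3. flip(c,a)  →  {above(a,a), above(c,a), above(c,e), above(e,e), holds(b), linked(b), linked(f), ready(a,a), ready(e,b), ready(e,e), ready(f,b)}
optimal plan length = 3; 3 > 1

No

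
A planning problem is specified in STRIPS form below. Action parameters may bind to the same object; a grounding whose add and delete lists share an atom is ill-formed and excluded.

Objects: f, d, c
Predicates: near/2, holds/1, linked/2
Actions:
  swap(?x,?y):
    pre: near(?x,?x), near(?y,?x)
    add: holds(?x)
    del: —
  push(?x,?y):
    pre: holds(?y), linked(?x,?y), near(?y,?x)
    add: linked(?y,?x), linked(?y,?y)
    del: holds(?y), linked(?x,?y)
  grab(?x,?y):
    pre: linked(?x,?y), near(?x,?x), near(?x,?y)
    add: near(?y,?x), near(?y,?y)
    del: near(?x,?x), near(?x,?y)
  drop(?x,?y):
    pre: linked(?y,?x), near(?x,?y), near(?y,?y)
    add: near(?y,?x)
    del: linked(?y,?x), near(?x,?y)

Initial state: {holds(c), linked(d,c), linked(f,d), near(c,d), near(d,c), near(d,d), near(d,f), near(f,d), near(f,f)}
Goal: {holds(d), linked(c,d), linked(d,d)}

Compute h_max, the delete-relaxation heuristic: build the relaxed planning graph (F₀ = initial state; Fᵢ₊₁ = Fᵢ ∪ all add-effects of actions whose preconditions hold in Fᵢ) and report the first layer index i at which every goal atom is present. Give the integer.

2

F0 = init (9 atoms)
F1 = F0 ∪ {holds(d), holds(f), linked(c,c), linked(c,d), near(c,c)}  (14 atoms)
F2 = F1 ∪ {linked(d,d), linked(d,f)}  (16 atoms)
goal ⊆ F2  ⇒  h_max = 2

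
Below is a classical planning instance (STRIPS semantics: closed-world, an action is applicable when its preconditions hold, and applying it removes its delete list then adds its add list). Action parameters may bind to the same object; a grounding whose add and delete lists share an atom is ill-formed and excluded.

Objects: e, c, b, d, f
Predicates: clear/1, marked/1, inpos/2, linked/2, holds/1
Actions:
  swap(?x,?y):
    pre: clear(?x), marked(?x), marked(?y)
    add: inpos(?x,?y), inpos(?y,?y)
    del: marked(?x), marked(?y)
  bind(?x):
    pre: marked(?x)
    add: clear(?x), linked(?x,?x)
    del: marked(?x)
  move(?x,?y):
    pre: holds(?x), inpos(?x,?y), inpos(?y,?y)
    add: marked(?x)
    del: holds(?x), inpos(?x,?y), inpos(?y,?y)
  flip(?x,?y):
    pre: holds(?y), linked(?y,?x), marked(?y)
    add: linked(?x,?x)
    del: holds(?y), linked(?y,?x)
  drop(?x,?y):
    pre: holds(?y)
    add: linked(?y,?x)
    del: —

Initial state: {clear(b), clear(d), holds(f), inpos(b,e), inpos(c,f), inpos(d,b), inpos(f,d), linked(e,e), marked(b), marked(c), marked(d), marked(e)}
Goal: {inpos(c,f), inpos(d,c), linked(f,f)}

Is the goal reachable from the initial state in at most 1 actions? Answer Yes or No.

No

1. swap(d,c)  →  {clear(b), clear(d), holds(f), inpos(b,e), inpos(c,c), inpos(c,f), inpos(d,b), inpos(d,c), inpos(f,d), linked(e,e), marked(b), marked(e)}
2. drop(f,f)  →  {clear(b), clear(d), holds(f), inpos(b,e), inpos(c,c), inpos(c,f), inpos(d,b), inpos(d,c), inpos(f,d), linked(e,e), linked(f,f), marked(b), marked(e)}
optimal plan length = 2; 2 > 1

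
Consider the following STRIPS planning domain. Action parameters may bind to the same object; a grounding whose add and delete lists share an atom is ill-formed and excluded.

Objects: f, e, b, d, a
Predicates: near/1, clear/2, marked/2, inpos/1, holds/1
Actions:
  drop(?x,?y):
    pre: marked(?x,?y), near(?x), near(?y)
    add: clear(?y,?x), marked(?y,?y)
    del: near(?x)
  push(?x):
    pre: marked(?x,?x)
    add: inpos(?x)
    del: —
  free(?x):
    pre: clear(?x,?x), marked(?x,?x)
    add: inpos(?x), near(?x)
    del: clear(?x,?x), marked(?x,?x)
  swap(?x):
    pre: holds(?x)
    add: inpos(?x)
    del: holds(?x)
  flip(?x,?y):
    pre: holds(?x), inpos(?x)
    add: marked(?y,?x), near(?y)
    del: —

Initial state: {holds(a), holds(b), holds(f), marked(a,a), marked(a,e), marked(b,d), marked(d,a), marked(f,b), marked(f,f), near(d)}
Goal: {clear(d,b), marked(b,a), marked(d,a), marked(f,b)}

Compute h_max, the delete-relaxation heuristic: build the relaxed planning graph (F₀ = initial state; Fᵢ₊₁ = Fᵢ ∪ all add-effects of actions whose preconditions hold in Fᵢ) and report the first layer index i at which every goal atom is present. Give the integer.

3

F0 = init (10 atoms)
F1 = F0 ∪ {inpos(a), inpos(b), inpos(f)}  (13 atoms)
F2 = F1 ∪ {marked(a,b), marked(a,f), marked(b,a), marked(b,b), marked(b,f), marked(d,b), marked(d,f), marked(e,a), marked(e,b), marked(e,f), marked(f,a), near(a), near(b), near(e), near(f)}  (28 atoms)
F3 = F2 ∪ {clear(a,a), clear(a,b), clear(a,d), clear(a,e), clear(a,f), clear(b,a), clear(b,b), clear(b,d), clear(b,e), clear(b,f), clear(d,b), clear(e,a), clear(f,a), clear(f,b), clear(f,d), clear(f,e), clear(f,f), marked(d,d), marked(e,e)}  (47 atoms)
goal ⊆ F3  ⇒  h_max = 3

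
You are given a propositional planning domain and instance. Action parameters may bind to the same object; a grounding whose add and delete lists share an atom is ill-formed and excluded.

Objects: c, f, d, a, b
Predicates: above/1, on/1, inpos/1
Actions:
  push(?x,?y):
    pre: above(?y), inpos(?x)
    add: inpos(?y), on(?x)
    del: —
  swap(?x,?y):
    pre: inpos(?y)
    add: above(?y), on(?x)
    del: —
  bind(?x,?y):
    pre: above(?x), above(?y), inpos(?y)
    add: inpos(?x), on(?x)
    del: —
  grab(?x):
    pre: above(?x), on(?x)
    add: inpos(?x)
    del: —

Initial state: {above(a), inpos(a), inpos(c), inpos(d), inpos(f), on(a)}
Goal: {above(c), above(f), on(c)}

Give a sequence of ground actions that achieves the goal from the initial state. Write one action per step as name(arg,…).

swap(c,c); swap(c,f)

1. swap(c,c)  →  {above(a), above(c), inpos(a), inpos(c), inpos(d), inpos(f), on(a), on(c)}
2. swap(c,f)  →  {above(a), above(c), above(f), inpos(a), inpos(c), inpos(d), inpos(f), on(a), on(c)}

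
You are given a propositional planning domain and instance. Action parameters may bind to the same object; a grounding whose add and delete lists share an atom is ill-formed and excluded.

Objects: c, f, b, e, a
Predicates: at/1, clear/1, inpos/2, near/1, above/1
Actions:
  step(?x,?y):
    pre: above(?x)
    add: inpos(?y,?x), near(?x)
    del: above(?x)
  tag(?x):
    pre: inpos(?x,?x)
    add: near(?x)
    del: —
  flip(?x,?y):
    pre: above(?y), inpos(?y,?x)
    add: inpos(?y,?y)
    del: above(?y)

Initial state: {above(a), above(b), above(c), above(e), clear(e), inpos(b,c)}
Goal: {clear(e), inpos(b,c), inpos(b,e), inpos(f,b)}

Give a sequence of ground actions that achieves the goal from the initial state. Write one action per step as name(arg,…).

1. step(b,f)  →  {above(a), above(c), above(e), clear(e), inpos(b,c), inpos(f,b), near(b)}
2. step(e,b)  →  {above(a), above(c), clear(e), inpos(b,c), inpos(b,e), inpos(f,b), near(b), near(e)}

step(b,f); step(e,b)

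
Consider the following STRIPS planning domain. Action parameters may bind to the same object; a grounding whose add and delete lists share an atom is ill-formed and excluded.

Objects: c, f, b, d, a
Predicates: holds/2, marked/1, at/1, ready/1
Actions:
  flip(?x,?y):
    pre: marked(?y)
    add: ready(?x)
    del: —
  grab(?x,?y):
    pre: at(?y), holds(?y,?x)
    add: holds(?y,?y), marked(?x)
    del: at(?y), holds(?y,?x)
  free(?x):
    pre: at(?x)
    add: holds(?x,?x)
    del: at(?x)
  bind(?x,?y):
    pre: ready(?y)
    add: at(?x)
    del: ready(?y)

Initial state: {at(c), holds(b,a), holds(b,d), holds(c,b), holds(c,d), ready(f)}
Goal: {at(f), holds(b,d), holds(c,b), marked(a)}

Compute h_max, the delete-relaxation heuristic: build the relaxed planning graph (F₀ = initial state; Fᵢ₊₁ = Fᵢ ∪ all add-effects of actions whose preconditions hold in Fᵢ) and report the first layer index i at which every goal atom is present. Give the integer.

2

F0 = init (6 atoms)
F1 = F0 ∪ {at(a), at(b), at(d), at(f), holds(c,c), marked(b), marked(d)}  (13 atoms)
F2 = F1 ∪ {holds(a,a), holds(b,b), holds(d,d), holds(f,f), marked(a), ready(a), ready(b), ready(c), ready(d)}  (22 atoms)
goal ⊆ F2  ⇒  h_max = 2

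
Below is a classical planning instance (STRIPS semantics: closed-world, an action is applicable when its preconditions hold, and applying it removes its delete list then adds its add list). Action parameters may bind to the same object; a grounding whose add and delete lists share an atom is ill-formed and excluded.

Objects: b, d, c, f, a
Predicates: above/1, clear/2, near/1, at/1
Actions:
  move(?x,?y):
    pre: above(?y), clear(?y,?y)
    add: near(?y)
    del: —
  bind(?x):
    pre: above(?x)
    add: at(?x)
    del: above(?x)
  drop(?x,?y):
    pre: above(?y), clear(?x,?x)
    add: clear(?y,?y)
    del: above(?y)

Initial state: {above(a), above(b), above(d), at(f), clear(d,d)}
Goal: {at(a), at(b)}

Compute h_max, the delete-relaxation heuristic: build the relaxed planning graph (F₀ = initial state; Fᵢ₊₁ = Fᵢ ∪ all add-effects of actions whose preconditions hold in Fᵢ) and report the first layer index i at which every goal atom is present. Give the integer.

F0 = init (5 atoms)
F1 = F0 ∪ {at(a), at(b), at(d), clear(a,a), clear(b,b), near(d)}  (11 atoms)
goal ⊆ F1  ⇒  h_max = 1

1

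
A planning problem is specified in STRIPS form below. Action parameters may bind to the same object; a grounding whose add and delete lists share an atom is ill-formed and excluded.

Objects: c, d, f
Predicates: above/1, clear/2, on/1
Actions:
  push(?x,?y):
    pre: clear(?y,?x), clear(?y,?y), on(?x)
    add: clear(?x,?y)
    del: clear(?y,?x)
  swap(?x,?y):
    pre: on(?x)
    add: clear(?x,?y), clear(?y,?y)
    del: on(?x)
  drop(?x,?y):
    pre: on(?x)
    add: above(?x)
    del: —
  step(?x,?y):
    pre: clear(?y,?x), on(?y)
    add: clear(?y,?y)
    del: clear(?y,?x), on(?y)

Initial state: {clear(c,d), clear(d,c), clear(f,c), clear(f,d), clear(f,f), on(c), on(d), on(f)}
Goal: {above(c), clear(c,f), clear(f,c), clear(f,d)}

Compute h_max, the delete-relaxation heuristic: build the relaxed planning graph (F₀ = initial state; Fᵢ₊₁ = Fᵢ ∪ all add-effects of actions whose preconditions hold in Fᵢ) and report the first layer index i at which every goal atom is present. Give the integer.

F0 = init (8 atoms)
F1 = F0 ∪ {above(c), above(d), above(f), clear(c,c), clear(c,f), clear(d,d), clear(d,f)}  (15 atoms)
goal ⊆ F1  ⇒  h_max = 1

1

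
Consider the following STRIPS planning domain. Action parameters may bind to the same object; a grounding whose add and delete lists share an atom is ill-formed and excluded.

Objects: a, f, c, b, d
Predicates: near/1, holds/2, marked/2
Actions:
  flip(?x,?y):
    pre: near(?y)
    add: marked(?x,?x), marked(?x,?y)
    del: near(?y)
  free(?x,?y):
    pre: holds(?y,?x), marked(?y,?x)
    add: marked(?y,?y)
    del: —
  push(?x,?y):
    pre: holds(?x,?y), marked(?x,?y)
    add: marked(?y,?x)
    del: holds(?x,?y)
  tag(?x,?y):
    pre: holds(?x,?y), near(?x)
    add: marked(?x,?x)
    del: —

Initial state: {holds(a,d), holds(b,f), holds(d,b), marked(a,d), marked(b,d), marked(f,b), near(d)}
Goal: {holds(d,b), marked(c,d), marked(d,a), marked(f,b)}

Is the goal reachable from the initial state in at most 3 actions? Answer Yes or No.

1. flip(c,d)  →  {holds(a,d), holds(b,f), holds(d,b), marked(a,d), marked(b,d), marked(c,c), marked(c,d), marked(f,b)}
2. push(a,d)  →  {holds(b,f), holds(d,b), marked(a,d), marked(b,d), marked(c,c), marked(c,d), marked(d,a), marked(f,b)}
optimal plan length = 2; 2 ≤ 3

Yes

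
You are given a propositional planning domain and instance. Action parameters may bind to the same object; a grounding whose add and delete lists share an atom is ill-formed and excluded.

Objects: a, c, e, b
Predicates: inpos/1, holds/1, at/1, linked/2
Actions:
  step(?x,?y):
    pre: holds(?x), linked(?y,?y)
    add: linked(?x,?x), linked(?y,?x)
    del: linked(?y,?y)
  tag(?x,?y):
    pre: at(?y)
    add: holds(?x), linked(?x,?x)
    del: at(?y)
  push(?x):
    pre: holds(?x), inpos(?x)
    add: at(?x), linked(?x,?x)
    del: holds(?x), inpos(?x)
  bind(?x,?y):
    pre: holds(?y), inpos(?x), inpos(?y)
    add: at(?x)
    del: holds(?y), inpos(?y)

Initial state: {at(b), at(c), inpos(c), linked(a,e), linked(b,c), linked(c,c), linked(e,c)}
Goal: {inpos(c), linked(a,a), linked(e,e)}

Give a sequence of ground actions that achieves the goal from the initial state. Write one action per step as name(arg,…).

1. tag(a,c)  →  {at(b), holds(a), inpos(c), linked(a,a), linked(a,e), linked(b,c), linked(c,c), linked(e,c)}
2. tag(e,b)  →  {holds(a), holds(e), inpos(c), linked(a,a), linked(a,e), linked(b,c), linked(c,c), linked(e,c), linked(e,e)}

tag(a,c); tag(e,b)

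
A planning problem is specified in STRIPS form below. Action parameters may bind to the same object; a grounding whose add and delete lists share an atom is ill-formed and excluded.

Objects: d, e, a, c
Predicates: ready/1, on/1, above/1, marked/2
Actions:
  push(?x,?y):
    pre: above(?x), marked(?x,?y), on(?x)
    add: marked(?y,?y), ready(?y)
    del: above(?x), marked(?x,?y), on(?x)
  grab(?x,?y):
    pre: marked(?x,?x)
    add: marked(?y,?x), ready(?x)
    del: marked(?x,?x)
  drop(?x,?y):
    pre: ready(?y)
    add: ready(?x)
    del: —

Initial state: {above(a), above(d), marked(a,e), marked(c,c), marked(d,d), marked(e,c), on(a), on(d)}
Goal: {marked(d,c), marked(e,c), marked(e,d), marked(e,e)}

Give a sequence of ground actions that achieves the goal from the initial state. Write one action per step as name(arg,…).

1. push(a,e)  →  {above(d), marked(c,c), marked(d,d), marked(e,c), marked(e,e), on(d), ready(e)}
2. grab(d,e)  →  {above(d), marked(c,c), marked(e,c), marked(e,d), marked(e,e), on(d), ready(d), ready(e)}
3. grab(c,d)  →  {above(d), marked(d,c), marked(e,c), marked(e,d), marked(e,e), on(d), ready(c), ready(d), ready(e)}

push(a,e); grab(d,e); grab(c,d)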